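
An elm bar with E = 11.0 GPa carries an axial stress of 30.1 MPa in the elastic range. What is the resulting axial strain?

2.74×10⁻³

ε = σ/E = 30.1 / 11000 = 2.74×10⁻³.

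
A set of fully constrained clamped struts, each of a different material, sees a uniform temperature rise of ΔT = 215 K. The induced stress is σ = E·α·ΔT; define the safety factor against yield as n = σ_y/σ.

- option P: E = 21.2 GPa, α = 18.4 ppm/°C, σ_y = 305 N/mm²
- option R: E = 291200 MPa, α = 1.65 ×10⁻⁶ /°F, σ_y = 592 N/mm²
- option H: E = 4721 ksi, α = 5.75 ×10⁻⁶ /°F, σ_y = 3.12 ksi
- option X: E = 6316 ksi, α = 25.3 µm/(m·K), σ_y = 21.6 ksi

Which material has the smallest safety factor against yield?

In consistent units (E in GPa, α in ×10⁻⁶/K, σ_y in MPa):
  option P: E = 21.20, α = 18.4, σ_y = 305.0 → σ = 83.9 MPa, n = 3.64
  option R: E = 291.2, α = 2.97, σ_y = 592.0 → σ = 186 MPa, n = 3.18
  option H: E = 32.55, α = 10.3, σ_y = 21.51 → σ = 72.4 MPa, n = 0.297
  option X: E = 43.55, α = 25.3, σ_y = 148.9 → σ = 237 MPa, n = 0.629
The minimum is option H at n = 0.297.

option H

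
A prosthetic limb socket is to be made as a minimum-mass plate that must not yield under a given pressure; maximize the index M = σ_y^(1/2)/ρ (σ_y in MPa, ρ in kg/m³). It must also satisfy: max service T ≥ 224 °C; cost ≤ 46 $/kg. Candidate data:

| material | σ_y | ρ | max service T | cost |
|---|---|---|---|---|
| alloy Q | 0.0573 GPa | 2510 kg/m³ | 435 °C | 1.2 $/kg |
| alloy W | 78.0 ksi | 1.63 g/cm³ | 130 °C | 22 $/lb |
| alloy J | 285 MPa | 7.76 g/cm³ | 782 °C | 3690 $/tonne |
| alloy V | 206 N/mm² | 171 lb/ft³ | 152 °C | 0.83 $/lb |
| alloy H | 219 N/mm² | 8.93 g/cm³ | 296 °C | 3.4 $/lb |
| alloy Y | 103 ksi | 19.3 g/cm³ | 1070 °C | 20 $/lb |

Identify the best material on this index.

Screen on constraints: max service T ≥ 224 °C; cost ≤ 46 $/kg. Survivors: alloy Q, alloy J, alloy H, alloy Y.
Putting every candidate on a common basis:
  alloy Q: σ_y = 57.30 MPa, ρ = 2510 kg/m³
  alloy J: σ_y = 285.0 MPa, ρ = 7760 kg/m³
  alloy H: σ_y = 219.0 MPa, ρ = 8930 kg/m³
  alloy Y: σ_y = 710.2 MPa, ρ = 19300 kg/m³
  alloy Q: M = 3.02×10⁻³
  alloy J: M = 2.18×10⁻³
  alloy H: M = 1.66×10⁻³
  alloy Y: M = 1.38×10⁻³
Alloy Q ranks first.

alloy Q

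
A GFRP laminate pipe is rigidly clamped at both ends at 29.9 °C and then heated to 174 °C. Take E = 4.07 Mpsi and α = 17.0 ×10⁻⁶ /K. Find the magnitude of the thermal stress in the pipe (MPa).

E = 4.07 Mpsi = 28.06 GPa.
ΔT = 144.1 K. Constrained thermal stress σ = E·α·ΔT = 28.06×10³ MPa × 17.0×10⁻⁶ × 144.1 = 68.7 MPa (compressive).

68.7 MPa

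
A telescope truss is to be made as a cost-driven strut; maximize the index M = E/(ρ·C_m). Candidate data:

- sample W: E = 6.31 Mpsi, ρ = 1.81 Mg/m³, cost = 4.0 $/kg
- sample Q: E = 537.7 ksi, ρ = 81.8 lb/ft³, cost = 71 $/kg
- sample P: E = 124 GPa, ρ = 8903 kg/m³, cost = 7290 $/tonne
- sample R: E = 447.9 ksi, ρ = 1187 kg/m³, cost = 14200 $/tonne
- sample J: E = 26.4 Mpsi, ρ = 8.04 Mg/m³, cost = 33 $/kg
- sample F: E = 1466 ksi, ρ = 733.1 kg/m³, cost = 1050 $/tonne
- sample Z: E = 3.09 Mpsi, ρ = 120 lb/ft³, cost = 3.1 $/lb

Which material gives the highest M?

sample F

Convert each candidate to consistent units, then evaluate M:
  sample W: E = 43.51 GPa, ρ = 1810 kg/m³, cost = 4.000 $/kg
  sample Q: E = 3.707 GPa, ρ = 1310 kg/m³, cost = 71.00 $/kg
  sample P: E = 124.0 GPa, ρ = 8903 kg/m³, cost = 7.290 $/kg
  sample R: E = 3.088 GPa, ρ = 1187 kg/m³, cost = 14.20 $/kg
  sample J: E = 182.0 GPa, ρ = 8040 kg/m³, cost = 33.00 $/kg
  sample F: E = 10.11 GPa, ρ = 733.1 kg/m³, cost = 1.050 $/kg
  sample Z: E = 21.30 GPa, ρ = 1922 kg/m³, cost = 6.834 $/kg
  sample F: M = 13.1 MN·m per $
  sample W: M = 6.01 MN·m per $
  sample P: M = 1.91 MN·m per $
  sample Z: M = 1.62 MN·m per $
  sample J: M = 0.686 MN·m per $
  sample R: M = 0.183 MN·m per $
  sample Q: M = 0.0398 MN·m per $
Sample F has the largest M.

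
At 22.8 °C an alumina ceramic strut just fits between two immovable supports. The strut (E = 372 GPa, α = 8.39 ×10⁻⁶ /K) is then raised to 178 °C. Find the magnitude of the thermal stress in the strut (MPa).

484 MPa

ΔT = 155.2 K. Constrained thermal stress σ = E·α·ΔT = 372.0×10³ MPa × 8.39×10⁻⁶ × 155.2 = 484 MPa (compressive).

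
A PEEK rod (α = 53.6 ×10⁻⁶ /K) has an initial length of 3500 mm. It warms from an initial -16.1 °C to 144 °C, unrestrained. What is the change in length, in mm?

30.0 mm

ΔT = 144 − (-16.1) = 160.1 K.
ΔL = α·L₀·ΔT = 53.6×10⁻⁶ × 3500 mm × 160.1 K = 30.0 mm.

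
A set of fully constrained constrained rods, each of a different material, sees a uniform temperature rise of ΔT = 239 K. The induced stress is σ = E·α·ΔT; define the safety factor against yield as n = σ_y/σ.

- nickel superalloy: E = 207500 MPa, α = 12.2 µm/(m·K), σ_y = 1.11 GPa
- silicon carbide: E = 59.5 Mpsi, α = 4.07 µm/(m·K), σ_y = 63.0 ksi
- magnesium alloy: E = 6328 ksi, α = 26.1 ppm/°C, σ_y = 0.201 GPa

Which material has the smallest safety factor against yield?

With everything in SI (GPa, ×10⁻⁶/K, MPa):
  nickel superalloy: E = 207.5, α = 12.2, σ_y = 1110 → σ = 605 MPa, n = 1.83
  silicon carbide: E = 410.2, α = 4.07, σ_y = 434.4 → σ = 399 MPa, n = 1.09
  magnesium alloy: E = 43.63, α = 26.1, σ_y = 201.0 → σ = 272 MPa, n = 0.739
Smallest n: magnesium alloy with n = 0.739.

magnesium alloy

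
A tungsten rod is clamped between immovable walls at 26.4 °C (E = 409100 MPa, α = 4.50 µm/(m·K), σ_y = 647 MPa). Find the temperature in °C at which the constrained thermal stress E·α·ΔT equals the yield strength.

E = 409100 MPa = 409.1 GPa.
E·α·ΔT = 647.0 MPa ⇒ ΔT = 647.0 / (409.1×10³ × 4.50×10⁻⁶) = 351.4 K.
T = 26.4 + 351.4 = 377.8 °C.

378 °C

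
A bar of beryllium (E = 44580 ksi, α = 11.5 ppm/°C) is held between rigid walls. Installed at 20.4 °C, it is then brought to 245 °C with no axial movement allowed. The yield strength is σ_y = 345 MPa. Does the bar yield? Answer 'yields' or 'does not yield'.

yields

E = 44580 ksi = 307.4 GPa.
ΔT = 224.6 K. Constrained thermal stress σ = E·α·ΔT = 307.4×10³ MPa × 11.5×10⁻⁶ × 224.6 = 794 MPa (compressive).
Compare to σ_y = 345 MPa: σ ≥ σ_y, so it yields.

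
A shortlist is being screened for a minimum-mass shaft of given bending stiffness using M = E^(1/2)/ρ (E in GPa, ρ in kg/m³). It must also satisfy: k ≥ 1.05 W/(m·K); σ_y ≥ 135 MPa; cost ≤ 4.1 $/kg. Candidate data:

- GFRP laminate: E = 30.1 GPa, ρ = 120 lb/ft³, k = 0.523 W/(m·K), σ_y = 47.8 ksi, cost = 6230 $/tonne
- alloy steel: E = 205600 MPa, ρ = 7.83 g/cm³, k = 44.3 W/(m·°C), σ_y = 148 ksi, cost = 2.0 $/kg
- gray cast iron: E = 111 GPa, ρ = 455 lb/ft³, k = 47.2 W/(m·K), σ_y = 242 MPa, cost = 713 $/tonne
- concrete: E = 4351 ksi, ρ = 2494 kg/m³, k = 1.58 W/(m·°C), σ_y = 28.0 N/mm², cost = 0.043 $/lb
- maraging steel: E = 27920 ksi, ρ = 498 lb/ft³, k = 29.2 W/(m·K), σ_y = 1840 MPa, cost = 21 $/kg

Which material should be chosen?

Screen on constraints: k ≥ 1.05 W/(m·K); σ_y ≥ 135 MPa; cost ≤ 4.1 $/kg. Survivors: alloy steel, gray cast iron.
Convert each candidate to consistent units, then evaluate M:
  alloy steel: E = 205.6 GPa, ρ = 7830 kg/m³
  gray cast iron: E = 111.0 GPa, ρ = 7288 kg/m³
  alloy steel: M = 1.83×10⁻³
  gray cast iron: M = 1.45×10⁻³
Highest index: alloy steel.

alloy steel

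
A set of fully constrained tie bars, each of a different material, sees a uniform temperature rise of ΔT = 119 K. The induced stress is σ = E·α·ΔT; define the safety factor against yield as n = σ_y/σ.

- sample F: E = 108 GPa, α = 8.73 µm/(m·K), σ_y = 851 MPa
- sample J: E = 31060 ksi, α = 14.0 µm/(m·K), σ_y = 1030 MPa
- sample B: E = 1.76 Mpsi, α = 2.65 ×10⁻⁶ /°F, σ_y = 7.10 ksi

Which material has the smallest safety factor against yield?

Converting E to GPa, α to ×10⁻⁶/K, σ_y to MPa, then σ and n for each:
  sample F: E = 108.0, α = 8.73, σ_y = 851.0 → σ = 112 MPa, n = 7.58
  sample J: E = 214.2, α = 14.0, σ_y = 1030 → σ = 357 MPa, n = 2.89
  sample B: E = 12.13, α = 4.77, σ_y = 48.95 → σ = 6.89 MPa, n = 7.11
The minimum is sample J at n = 2.89.

sample J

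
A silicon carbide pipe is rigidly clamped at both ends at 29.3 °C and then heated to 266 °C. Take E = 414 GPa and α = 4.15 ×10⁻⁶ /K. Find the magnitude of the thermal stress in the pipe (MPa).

407 MPa

ΔT = 236.7 K. Constrained thermal stress σ = E·α·ΔT = 414.0×10³ MPa × 4.15×10⁻⁶ × 236.7 = 407 MPa (compressive).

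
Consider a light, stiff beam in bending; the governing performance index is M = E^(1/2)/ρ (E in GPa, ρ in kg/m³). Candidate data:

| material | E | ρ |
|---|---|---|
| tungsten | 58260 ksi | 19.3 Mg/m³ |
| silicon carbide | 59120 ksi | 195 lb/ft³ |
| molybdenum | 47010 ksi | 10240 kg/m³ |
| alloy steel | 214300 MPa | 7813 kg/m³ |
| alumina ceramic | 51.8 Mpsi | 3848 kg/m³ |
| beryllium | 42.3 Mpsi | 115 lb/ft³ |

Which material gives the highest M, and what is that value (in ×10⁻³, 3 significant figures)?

In SI units:
  tungsten: E = 401.7 GPa, ρ = 19300 kg/m³
  silicon carbide: E = 407.6 GPa, ρ = 3124 kg/m³
  molybdenum: E = 324.1 GPa, ρ = 10240 kg/m³
  alloy steel: E = 214.3 GPa, ρ = 7813 kg/m³
  alumina ceramic: E = 357.1 GPa, ρ = 3848 kg/m³
  beryllium: E = 291.6 GPa, ρ = 1842 kg/m³
  beryllium: M = 9.27×10⁻³
  silicon carbide: M = 6.46×10⁻³
  alumina ceramic: M = 4.91×10⁻³
  alloy steel: M = 1.87×10⁻³
  molybdenum: M = 1.76×10⁻³
  tungsten: M = 1.04×10⁻³
Beryllium has the largest M.

beryllium, M = 9.27×10⁻³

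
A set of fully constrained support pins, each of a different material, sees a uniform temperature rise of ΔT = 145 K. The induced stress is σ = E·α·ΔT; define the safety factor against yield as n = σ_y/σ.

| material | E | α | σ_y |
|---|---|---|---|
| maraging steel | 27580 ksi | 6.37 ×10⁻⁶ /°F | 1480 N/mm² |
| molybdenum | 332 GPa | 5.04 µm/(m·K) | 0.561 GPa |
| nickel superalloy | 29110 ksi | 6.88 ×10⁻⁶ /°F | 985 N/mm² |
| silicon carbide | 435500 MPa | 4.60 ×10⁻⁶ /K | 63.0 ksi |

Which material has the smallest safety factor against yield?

Per material, after unit conversion:
  maraging steel: E = 190.2, α = 11.5, σ_y = 1480 → σ = 316 MPa, n = 4.68
  molybdenum: E = 332.0, α = 5.04, σ_y = 561.0 → σ = 243 MPa, n = 2.31
  nickel superalloy: E = 200.7, α = 12.4, σ_y = 985.0 → σ = 360 MPa, n = 2.73
  silicon carbide: E = 435.5, α = 4.60, σ_y = 434.4 → σ = 290 MPa, n = 1.50
Silicon carbide has the lowest safety factor, n = 1.50.

silicon carbide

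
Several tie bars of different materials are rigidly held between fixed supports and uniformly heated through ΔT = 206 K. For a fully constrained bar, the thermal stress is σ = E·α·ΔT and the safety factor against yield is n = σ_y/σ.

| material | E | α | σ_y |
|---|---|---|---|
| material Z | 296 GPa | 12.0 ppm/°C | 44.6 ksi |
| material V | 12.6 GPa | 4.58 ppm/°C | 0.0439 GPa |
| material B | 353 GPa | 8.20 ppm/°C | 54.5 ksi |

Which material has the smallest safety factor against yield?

With everything in SI (GPa, ×10⁻⁶/K, MPa):
  material Z: E = 296.0, α = 12.0, σ_y = 307.5 → σ = 732 MPa, n = 0.420
  material V: E = 12.60, α = 4.58, σ_y = 43.90 → σ = 11.9 MPa, n = 3.69
  material B: E = 353.0, α = 8.20, σ_y = 375.8 → σ = 596 MPa, n = 0.630
The minimum is material Z at n = 0.420.

material Z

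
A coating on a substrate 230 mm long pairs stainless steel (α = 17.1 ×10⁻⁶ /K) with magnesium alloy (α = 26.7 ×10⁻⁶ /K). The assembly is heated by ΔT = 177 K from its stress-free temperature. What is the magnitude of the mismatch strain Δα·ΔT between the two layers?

Δα = |17.1 − 26.7|×10⁻⁶/K = 9.60×10⁻⁶/K.
Mismatch strain = Δα·ΔT = 9.60×10⁻⁶ × 177.0 = 1.70×10⁻³.

1.70×10⁻³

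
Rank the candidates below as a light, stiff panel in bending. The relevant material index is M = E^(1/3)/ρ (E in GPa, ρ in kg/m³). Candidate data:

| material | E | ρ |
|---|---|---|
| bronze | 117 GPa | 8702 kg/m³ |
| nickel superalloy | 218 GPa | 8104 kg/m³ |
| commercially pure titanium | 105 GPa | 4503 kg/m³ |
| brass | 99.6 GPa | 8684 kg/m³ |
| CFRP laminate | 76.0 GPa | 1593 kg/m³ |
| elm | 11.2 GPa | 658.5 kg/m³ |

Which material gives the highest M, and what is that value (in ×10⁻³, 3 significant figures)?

elm, M = 3.40×10⁻³

Per-candidate index values:
  elm: M = 3.40×10⁻³
  CFRP laminate: M = 2.66×10⁻³
  commercially pure titanium: M = 1.05×10⁻³
  nickel superalloy: M = 0.743×10⁻³
  bronze: M = 0.562×10⁻³
  brass: M = 0.534×10⁻³
Highest index: elm.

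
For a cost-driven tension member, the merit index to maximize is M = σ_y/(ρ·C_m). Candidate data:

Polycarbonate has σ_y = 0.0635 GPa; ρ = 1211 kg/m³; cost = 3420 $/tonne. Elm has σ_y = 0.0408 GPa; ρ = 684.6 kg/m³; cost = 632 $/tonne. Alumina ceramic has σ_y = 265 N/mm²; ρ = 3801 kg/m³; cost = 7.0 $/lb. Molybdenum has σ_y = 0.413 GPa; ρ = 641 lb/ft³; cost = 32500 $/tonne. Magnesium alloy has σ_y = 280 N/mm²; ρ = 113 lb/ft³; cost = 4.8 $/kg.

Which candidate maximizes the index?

elm

After converting to SI:
  polycarbonate: σ_y = 63.50 MPa, ρ = 1211 kg/m³, cost = 3.420 $/kg
  elm: σ_y = 40.80 MPa, ρ = 684.6 kg/m³, cost = 0.6320 $/kg
  alumina ceramic: σ_y = 265.0 MPa, ρ = 3801 kg/m³, cost = 15.43 $/kg
  molybdenum: σ_y = 413.0 MPa, ρ = 10270 kg/m³, cost = 32.50 $/kg
  magnesium alloy: σ_y = 280.0 MPa, ρ = 1810 kg/m³, cost = 4.800 $/kg
  elm: M = 94.3 kN·m per $
  magnesium alloy: M = 32.2 kN·m per $
  polycarbonate: M = 15.3 kN·m per $
  alumina ceramic: M = 4.52 kN·m per $
  molybdenum: M = 1.24 kN·m per $
Elm ranks first.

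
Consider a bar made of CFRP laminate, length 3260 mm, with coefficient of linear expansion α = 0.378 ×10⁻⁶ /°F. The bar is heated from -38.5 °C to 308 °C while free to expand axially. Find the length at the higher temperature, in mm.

Convert α: 0.378×10⁻⁶/°F × (9/5) = 0.680×10⁻⁶/K.
ΔT = 308 − (-38.5) = 346.5 K.
ΔL = α·L₀·ΔT = 0.680×10⁻⁶ × 3260 mm × 346.5 K = 0.769 mm.
L = L₀ + ΔL = 3260 + 0.769 = 3260.8 mm.

3260.8 mm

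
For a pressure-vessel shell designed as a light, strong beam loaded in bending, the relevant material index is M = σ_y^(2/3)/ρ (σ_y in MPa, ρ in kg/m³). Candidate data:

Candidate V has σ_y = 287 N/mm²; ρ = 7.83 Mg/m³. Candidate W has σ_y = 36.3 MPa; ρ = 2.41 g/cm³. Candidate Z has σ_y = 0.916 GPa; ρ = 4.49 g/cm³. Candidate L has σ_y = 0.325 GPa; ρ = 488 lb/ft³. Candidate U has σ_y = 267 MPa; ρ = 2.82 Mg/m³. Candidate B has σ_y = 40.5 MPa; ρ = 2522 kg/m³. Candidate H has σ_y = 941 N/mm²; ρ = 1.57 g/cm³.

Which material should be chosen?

candidate H

Putting every candidate on a common basis:
  candidate V: σ_y = 287.0 MPa, ρ = 7830 kg/m³
  candidate W: σ_y = 36.30 MPa, ρ = 2410 kg/m³
  candidate Z: σ_y = 916.0 MPa, ρ = 4490 kg/m³
  candidate L: σ_y = 325.0 MPa, ρ = 7817 kg/m³
  candidate U: σ_y = 267.0 MPa, ρ = 2820 kg/m³
  candidate B: σ_y = 40.50 MPa, ρ = 2522 kg/m³
  candidate H: σ_y = 941.0 MPa, ρ = 1570 kg/m³
  candidate H: M = 61.2×10⁻³
  candidate Z: M = 21.0×10⁻³
  candidate U: M = 14.7×10⁻³
  candidate L: M = 6.05×10⁻³
  candidate V: M = 5.56×10⁻³
  candidate B: M = 4.68×10⁻³
  candidate W: M = 4.55×10⁻³
Candidate H has the largest M.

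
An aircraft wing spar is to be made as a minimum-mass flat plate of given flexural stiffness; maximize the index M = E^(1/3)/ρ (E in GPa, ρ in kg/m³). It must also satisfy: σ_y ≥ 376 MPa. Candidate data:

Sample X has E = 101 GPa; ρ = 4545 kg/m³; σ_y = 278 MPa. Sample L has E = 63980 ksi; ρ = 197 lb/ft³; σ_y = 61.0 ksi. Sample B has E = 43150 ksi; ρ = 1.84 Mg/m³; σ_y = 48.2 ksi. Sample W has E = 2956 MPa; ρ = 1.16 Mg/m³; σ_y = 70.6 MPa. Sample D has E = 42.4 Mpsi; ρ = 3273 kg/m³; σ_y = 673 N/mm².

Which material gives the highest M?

sample L

Screen on constraints: σ_y ≥ 376 MPa. Survivors: sample L, sample D.
Putting every candidate on a common basis:
  sample L: E = 441.1 GPa, ρ = 3156 kg/m³
  sample D: E = 292.3 GPa, ρ = 3273 kg/m³
  sample L: M = 2.41×10⁻³
  sample D: M = 2.03×10⁻³
Sample L ranks first.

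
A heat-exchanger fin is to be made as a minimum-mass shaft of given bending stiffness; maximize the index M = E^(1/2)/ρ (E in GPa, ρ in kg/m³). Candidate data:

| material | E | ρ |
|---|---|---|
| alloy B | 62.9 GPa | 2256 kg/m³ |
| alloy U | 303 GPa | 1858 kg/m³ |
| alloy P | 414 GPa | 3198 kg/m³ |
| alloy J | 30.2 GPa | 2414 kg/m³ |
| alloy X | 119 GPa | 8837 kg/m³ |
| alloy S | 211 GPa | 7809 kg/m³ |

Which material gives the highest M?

alloy U

Computing M directly (units already consistent):
  alloy U: M = 9.37×10⁻³
  alloy P: M = 6.36×10⁻³
  alloy B: M = 3.52×10⁻³
  alloy J: M = 2.28×10⁻³
  alloy S: M = 1.86×10⁻³
  alloy X: M = 1.23×10⁻³
Alloy U ranks first.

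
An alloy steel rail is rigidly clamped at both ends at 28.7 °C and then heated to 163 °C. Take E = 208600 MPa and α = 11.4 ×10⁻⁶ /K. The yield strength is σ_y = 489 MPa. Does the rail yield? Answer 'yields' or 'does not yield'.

does not yield

E = 208600 MPa = 208.6 GPa.
ΔT = 134.3 K. Constrained thermal stress σ = E·α·ΔT = 208.6×10³ MPa × 11.4×10⁻⁶ × 134.3 = 319 MPa (compressive).
Compare to σ_y = 489 MPa: σ < σ_y, so it does not yield.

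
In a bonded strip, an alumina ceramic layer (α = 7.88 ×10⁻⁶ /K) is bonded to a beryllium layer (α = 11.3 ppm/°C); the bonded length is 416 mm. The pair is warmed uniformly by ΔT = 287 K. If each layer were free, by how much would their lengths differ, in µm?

408 µm

Δα = |7.88 − 11.3|×10⁻⁶/K = 3.42×10⁻⁶/K.
ΔL_mismatch = Δα·L·ΔT = 3.42×10⁻⁶ × 416.0 mm × 287.0 K = 408 µm.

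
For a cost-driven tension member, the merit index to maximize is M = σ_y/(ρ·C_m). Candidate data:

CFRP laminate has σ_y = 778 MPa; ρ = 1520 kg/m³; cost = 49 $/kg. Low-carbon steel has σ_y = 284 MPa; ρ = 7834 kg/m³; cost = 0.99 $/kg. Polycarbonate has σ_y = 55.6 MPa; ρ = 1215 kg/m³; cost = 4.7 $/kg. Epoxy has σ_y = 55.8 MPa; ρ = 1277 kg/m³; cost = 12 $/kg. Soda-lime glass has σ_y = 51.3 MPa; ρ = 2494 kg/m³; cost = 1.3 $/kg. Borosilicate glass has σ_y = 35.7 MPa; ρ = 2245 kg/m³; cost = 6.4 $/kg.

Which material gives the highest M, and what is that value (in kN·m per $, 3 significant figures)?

Evaluate M for each candidate:
  low-carbon steel: M = 36.6 kN·m per $
  soda-lime glass: M = 15.8 kN·m per $
  CFRP laminate: M = 10.4 kN·m per $
  polycarbonate: M = 9.74 kN·m per $
  epoxy: M = 3.64 kN·m per $
  borosilicate glass: M = 2.48 kN·m per $
Low-carbon steel ranks first.

low-carbon steel, M = 36.6 kN·m per $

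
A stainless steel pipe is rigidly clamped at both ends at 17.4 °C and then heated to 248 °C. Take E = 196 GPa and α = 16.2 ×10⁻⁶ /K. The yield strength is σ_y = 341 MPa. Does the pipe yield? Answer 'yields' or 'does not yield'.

ΔT = 230.6 K. Constrained thermal stress σ = E·α·ΔT = 196.0×10³ MPa × 16.2×10⁻⁶ × 230.6 = 732 MPa (compressive).
Compare to σ_y = 341 MPa: σ ≥ σ_y, so it yields.

yields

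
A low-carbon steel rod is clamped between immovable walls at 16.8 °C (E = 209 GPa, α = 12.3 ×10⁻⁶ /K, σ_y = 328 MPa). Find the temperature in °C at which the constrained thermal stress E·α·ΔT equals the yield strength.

E·α·ΔT = 328.0 MPa ⇒ ΔT = 328.0 / (209.0×10³ × 12.3×10⁻⁶) = 127.6 K.
T = 16.8 + 127.6 = 144.4 °C.

144 °C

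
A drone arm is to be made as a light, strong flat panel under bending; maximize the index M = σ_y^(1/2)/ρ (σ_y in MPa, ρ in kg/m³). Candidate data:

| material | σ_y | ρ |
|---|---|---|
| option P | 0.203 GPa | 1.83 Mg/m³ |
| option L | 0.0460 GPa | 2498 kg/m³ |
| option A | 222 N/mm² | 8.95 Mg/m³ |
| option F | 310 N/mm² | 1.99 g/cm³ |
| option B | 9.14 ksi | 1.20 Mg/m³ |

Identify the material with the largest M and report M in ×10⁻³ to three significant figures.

In SI units:
  option P: σ_y = 203.0 MPa, ρ = 1830 kg/m³
  option L: σ_y = 46.00 MPa, ρ = 2498 kg/m³
  option A: σ_y = 222.0 MPa, ρ = 8950 kg/m³
  option F: σ_y = 310.0 MPa, ρ = 1990 kg/m³
  option B: σ_y = 63.02 MPa, ρ = 1200 kg/m³
  option F: M = 8.85×10⁻³
  option P: M = 7.79×10⁻³
  option B: M = 6.62×10⁻³
  option L: M = 2.72×10⁻³
  option A: M = 1.66×10⁻³
Highest index: option F.

option F, M = 8.85×10⁻³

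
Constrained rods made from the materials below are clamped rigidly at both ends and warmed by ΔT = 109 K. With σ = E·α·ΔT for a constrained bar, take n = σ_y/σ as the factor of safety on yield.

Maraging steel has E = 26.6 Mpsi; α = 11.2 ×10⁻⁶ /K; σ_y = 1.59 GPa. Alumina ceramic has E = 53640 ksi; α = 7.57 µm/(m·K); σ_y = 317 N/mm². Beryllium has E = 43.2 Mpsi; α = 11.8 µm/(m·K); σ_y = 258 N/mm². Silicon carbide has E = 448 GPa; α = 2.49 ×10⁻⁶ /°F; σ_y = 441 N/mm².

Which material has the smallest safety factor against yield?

With everything in SI (GPa, ×10⁻⁶/K, MPa):
  maraging steel: E = 183.4, α = 11.2, σ_y = 1590 → σ = 224 MPa, n = 7.10
  alumina ceramic: E = 369.8, α = 7.57, σ_y = 317.0 → σ = 305 MPa, n = 1.04
  beryllium: E = 297.9, α = 11.8, σ_y = 258.0 → σ = 383 MPa, n = 0.673
  silicon carbide: E = 448.0, α = 4.48, σ_y = 441.0 → σ = 219 MPa, n = 2.01
The minimum is beryllium at n = 0.673.

beryllium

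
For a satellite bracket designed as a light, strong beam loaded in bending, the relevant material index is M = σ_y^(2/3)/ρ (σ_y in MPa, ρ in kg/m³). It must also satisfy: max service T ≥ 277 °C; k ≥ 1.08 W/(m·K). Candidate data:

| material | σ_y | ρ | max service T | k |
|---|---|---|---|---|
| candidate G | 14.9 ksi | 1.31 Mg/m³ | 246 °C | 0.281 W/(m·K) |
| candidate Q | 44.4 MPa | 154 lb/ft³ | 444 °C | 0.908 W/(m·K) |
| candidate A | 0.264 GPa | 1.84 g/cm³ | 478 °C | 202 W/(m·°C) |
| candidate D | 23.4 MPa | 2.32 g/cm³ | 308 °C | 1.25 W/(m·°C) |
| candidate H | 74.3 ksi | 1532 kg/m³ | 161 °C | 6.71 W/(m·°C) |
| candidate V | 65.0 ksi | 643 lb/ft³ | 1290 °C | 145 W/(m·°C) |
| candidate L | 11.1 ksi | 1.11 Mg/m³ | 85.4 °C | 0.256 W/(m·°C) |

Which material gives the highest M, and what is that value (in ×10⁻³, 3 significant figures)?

Screen on constraints: max service T ≥ 277 °C; k ≥ 1.08 W/(m·K). Survivors: candidate A, candidate D, candidate V.
Putting every candidate on a common basis:
  candidate A: σ_y = 264.0 MPa, ρ = 1840 kg/m³
  candidate D: σ_y = 23.40 MPa, ρ = 2320 kg/m³
  candidate V: σ_y = 448.2 MPa, ρ = 10300 kg/m³
  candidate A: M = 22.4×10⁻³
  candidate V: M = 5.69×10⁻³
  candidate D: M = 3.53×10⁻³
Candidate A has the largest M.

candidate A, M = 22.4×10⁻³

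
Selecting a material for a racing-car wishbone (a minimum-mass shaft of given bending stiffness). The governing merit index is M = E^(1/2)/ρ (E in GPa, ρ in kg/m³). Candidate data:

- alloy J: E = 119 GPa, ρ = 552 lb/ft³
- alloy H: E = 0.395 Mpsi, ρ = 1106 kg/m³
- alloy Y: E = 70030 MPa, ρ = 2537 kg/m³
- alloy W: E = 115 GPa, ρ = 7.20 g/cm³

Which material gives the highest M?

In SI units:
  alloy J: E = 119.0 GPa, ρ = 8842 kg/m³
  alloy H: E = 2.723 GPa, ρ = 1106 kg/m³
  alloy Y: E = 70.03 GPa, ρ = 2537 kg/m³
  alloy W: E = 115.0 GPa, ρ = 7200 kg/m³
  alloy Y: M = 3.30×10⁻³
  alloy H: M = 1.49×10⁻³
  alloy W: M = 1.49×10⁻³
  alloy J: M = 1.23×10⁻³
Alloy Y ranks first.

alloy Y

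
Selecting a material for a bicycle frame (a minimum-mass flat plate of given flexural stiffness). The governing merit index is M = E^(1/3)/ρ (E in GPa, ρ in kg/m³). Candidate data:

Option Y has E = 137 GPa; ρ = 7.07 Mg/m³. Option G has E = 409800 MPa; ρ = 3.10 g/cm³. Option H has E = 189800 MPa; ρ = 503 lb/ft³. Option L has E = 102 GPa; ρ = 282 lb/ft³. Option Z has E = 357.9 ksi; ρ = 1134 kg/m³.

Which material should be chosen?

option G

Normalizing units and computing the index:
  option Y: E = 137.0 GPa, ρ = 7070 kg/m³
  option G: E = 409.8 GPa, ρ = 3100 kg/m³
  option H: E = 189.8 GPa, ρ = 8057 kg/m³
  option L: E = 102.0 GPa, ρ = 4517 kg/m³
  option Z: E = 2.468 GPa, ρ = 1134 kg/m³
  option G: M = 2.40×10⁻³
  option Z: M = 1.19×10⁻³
  option L: M = 1.03×10⁻³
  option Y: M = 0.729×10⁻³
  option H: M = 0.713×10⁻³
Option G has the largest M.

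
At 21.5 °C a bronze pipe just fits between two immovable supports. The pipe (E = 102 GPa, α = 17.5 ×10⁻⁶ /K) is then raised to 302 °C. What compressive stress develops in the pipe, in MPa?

501 MPa

ΔT = 280.5 K. Constrained thermal stress σ = E·α·ΔT = 102.0×10³ MPa × 17.5×10⁻⁶ × 280.5 = 501 MPa (compressive).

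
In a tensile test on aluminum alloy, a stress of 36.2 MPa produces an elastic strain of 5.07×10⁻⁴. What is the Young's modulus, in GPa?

E = σ/ε = 36.2 MPa / 5.07×10⁻⁴ = 71400 MPa = 71.4 GPa.

71.4 GPa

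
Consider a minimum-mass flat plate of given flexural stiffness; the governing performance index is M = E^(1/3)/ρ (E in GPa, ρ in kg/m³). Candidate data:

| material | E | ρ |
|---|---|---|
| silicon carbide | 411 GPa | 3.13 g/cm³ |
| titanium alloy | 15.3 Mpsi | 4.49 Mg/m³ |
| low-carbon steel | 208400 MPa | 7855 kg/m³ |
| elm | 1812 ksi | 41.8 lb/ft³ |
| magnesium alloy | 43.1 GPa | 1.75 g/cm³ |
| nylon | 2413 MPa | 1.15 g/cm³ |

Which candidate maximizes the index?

elm

After converting to SI:
  silicon carbide: E = 411.0 GPa, ρ = 3130 kg/m³
  titanium alloy: E = 105.5 GPa, ρ = 4490 kg/m³
  low-carbon steel: E = 208.4 GPa, ρ = 7855 kg/m³
  elm: E = 12.49 GPa, ρ = 669.6 kg/m³
  magnesium alloy: E = 43.10 GPa, ρ = 1750 kg/m³
  nylon: E = 2.413 GPa, ρ = 1150 kg/m³
  elm: M = 3.47×10⁻³
  silicon carbide: M = 2.38×10⁻³
  magnesium alloy: M = 2.00×10⁻³
  nylon: M = 1.17×10⁻³
  titanium alloy: M = 1.05×10⁻³
  low-carbon steel: M = 0.755×10⁻³
Elm has the largest M.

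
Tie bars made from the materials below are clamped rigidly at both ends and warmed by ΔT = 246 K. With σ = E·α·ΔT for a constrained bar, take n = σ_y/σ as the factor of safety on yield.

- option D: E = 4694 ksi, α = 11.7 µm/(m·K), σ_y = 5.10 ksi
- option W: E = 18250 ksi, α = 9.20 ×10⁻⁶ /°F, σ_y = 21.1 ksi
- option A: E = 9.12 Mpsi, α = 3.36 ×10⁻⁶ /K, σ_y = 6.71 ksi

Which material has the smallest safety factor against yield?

option W

In consistent units (E in GPa, α in ×10⁻⁶/K, σ_y in MPa):
  option D: E = 32.36, α = 11.7, σ_y = 35.16 → σ = 93.2 MPa, n = 0.377
  option W: E = 125.8, α = 16.6, σ_y = 145.5 → σ = 513 MPa, n = 0.284
  option A: E = 62.88, α = 3.36, σ_y = 46.26 → σ = 52.0 MPa, n = 0.890
The minimum is option W at n = 0.284.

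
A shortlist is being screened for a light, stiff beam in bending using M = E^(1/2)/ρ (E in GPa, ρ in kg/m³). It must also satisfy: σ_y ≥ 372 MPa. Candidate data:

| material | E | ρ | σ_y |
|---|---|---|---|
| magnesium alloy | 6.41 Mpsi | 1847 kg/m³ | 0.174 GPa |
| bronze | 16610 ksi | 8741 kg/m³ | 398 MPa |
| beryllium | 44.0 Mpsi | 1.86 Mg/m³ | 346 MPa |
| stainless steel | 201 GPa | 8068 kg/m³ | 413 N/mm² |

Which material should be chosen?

stainless steel

Screen on constraints: σ_y ≥ 372 MPa. Survivors: bronze, stainless steel.
Putting every candidate on a common basis:
  bronze: E = 114.5 GPa, ρ = 8741 kg/m³
  stainless steel: E = 201.0 GPa, ρ = 8068 kg/m³
  stainless steel: M = 1.76×10⁻³
  bronze: M = 1.22×10⁻³
The maximum is for stainless steel.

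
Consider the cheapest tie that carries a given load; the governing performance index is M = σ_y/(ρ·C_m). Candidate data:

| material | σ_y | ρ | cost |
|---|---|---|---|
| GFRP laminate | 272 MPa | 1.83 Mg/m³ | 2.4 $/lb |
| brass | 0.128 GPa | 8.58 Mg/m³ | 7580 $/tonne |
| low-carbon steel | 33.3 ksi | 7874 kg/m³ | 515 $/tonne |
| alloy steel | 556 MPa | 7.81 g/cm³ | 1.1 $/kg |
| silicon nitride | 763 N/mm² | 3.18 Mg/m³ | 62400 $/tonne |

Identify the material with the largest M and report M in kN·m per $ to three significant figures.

alloy steel, M = 64.7 kN·m per $

In SI units:
  GFRP laminate: σ_y = 272.0 MPa, ρ = 1830 kg/m³, cost = 5.291 $/kg
  brass: σ_y = 128.0 MPa, ρ = 8580 kg/m³, cost = 7.580 $/kg
  low-carbon steel: σ_y = 229.6 MPa, ρ = 7874 kg/m³, cost = 0.5150 $/kg
  alloy steel: σ_y = 556.0 MPa, ρ = 7810 kg/m³, cost = 1.100 $/kg
  silicon nitride: σ_y = 763.0 MPa, ρ = 3180 kg/m³, cost = 62.40 $/kg
  alloy steel: M = 64.7 kN·m per $
  low-carbon steel: M = 56.6 kN·m per $
  GFRP laminate: M = 28.1 kN·m per $
  silicon nitride: M = 3.85 kN·m per $
  brass: M = 1.97 kN·m per $
The maximum is for alloy steel.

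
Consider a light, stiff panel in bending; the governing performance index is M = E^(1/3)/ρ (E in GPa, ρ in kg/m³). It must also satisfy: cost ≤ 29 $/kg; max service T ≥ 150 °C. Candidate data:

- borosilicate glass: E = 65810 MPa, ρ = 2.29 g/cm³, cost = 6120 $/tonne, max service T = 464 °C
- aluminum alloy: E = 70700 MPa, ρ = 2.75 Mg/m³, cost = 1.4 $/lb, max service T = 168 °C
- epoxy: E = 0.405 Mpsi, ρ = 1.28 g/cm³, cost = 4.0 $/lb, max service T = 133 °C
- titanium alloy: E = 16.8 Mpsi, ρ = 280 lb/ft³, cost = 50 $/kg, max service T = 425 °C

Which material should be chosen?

Screen on constraints: cost ≤ 29 $/kg; max service T ≥ 150 °C. Survivors: borosilicate glass, aluminum alloy.
In SI units:
  borosilicate glass: E = 65.81 GPa, ρ = 2290 kg/m³
  aluminum alloy: E = 70.70 GPa, ρ = 2750 kg/m³
  borosilicate glass: M = 1.76×10⁻³
  aluminum alloy: M = 1.50×10⁻³
The maximum is for borosilicate glass.

borosilicate glass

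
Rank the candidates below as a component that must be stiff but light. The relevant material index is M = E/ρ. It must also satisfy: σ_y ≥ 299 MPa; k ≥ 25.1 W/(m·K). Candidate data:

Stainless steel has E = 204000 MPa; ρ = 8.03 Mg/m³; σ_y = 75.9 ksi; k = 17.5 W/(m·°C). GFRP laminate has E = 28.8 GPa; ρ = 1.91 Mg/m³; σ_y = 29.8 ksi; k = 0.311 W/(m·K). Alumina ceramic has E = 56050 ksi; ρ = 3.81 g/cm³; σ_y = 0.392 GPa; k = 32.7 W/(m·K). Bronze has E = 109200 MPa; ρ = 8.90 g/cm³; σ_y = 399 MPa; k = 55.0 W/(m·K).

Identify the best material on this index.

Screen on constraints: σ_y ≥ 299 MPa; k ≥ 25.1 W/(m·K). Survivors: alumina ceramic, bronze.
After converting to SI:
  alumina ceramic: E = 386.5 GPa, ρ = 3810 kg/m³
  bronze: E = 109.2 GPa, ρ = 8900 kg/m³
  alumina ceramic: M = 101 MN·m/kg
  bronze: M = 12.3 MN·m/kg
Alumina ceramic ranks first.

alumina ceramic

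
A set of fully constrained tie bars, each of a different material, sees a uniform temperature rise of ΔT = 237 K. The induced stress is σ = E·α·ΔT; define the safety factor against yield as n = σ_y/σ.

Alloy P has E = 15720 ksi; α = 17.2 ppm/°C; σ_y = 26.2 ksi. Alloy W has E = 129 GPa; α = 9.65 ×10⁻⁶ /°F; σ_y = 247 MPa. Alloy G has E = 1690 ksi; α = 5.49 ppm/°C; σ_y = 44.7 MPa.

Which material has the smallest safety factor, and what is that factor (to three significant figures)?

alloy P, n = 0.409

Converting E to GPa, α to ×10⁻⁶/K, σ_y to MPa, then σ and n for each:
  alloy P: E = 108.4, α = 17.2, σ_y = 180.6 → σ = 442 MPa, n = 0.409
  alloy W: E = 129.0, α = 17.4, σ_y = 247.0 → σ = 531 MPa, n = 0.465
  alloy G: E = 11.65, α = 5.49, σ_y = 44.70 → σ = 15.2 MPa, n = 2.95
Smallest n: alloy P with n = 0.409.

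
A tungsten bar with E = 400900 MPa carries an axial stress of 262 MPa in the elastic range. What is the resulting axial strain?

E = 400900 MPa = 400.9 GPa = 400900 MPa.
ε = σ/E = 262 / 400900 = 6.54×10⁻⁴.

6.54×10⁻⁴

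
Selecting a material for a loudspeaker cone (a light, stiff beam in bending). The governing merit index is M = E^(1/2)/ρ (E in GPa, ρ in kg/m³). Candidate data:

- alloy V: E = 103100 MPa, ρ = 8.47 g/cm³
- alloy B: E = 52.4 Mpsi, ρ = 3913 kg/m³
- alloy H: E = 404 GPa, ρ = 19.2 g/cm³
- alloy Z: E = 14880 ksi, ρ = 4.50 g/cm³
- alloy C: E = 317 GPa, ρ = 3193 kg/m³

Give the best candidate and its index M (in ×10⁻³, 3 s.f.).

alloy C, M = 5.58×10⁻³

Putting every candidate on a common basis:
  alloy V: E = 103.1 GPa, ρ = 8470 kg/m³
  alloy B: E = 361.3 GPa, ρ = 3913 kg/m³
  alloy H: E = 404.0 GPa, ρ = 19200 kg/m³
  alloy Z: E = 102.6 GPa, ρ = 4500 kg/m³
  alloy C: E = 317.0 GPa, ρ = 3193 kg/m³
  alloy C: M = 5.58×10⁻³
  alloy B: M = 4.86×10⁻³
  alloy Z: M = 2.25×10⁻³
  alloy V: M = 1.20×10⁻³
  alloy H: M = 1.05×10⁻³
Alloy C ranks first.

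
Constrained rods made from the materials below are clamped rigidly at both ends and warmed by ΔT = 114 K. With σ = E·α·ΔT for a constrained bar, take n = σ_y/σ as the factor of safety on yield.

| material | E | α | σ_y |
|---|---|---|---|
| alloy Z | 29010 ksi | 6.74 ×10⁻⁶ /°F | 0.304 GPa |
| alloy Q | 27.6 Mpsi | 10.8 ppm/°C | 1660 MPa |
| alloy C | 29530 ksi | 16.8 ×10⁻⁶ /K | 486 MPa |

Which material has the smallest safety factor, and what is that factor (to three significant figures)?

alloy Z, n = 1.10

Converting E to GPa, α to ×10⁻⁶/K, σ_y to MPa, then σ and n for each:
  alloy Z: E = 200.0, α = 12.1, σ_y = 304.0 → σ = 277 MPa, n = 1.10
  alloy Q: E = 190.3, α = 10.8, σ_y = 1660 → σ = 234 MPa, n = 7.09
  alloy C: E = 203.6, α = 16.8, σ_y = 486.0 → σ = 390 MPa, n = 1.25
Alloy Z has the lowest safety factor, n = 1.10.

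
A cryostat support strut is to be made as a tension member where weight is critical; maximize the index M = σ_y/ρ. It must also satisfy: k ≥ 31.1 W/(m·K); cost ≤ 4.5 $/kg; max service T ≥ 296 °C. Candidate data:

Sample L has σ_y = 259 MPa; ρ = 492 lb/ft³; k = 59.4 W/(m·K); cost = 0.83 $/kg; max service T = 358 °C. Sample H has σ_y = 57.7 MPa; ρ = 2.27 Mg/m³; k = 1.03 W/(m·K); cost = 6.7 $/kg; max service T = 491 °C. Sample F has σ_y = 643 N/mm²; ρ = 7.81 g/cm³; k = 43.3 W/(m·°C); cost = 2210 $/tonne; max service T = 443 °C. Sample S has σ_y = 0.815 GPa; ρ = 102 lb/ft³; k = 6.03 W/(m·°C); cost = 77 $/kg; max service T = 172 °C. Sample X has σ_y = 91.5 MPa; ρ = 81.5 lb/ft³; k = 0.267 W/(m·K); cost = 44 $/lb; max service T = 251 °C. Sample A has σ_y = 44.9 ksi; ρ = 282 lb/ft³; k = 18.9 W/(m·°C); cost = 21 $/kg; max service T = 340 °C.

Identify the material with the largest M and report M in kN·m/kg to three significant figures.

Screen on constraints: k ≥ 31.1 W/(m·K); cost ≤ 4.5 $/kg; max service T ≥ 296 °C. Survivors: sample L, sample F.
After converting to SI:
  sample L: σ_y = 259.0 MPa, ρ = 7881 kg/m³
  sample F: σ_y = 643.0 MPa, ρ = 7810 kg/m³
  sample F: M = 82.3 kN·m/kg
  sample L: M = 32.9 kN·m/kg
The maximum is for sample F.

sample F, M = 82.3 kN·m/kg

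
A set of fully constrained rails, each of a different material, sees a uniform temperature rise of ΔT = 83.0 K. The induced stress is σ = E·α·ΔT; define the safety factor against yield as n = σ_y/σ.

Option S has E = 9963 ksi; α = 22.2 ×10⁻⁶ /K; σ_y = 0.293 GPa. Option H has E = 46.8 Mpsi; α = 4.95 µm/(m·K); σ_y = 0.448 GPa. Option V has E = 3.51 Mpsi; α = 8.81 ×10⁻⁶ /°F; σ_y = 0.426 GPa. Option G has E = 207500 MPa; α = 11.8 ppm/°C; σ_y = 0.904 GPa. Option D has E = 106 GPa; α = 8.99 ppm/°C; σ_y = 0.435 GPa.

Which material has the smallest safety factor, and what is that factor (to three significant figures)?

option S, n = 2.31

Converting E to GPa, α to ×10⁻⁶/K, σ_y to MPa, then σ and n for each:
  option S: E = 68.69, α = 22.2, σ_y = 293.0 → σ = 127 MPa, n = 2.31
  option H: E = 322.7, α = 4.95, σ_y = 448.0 → σ = 133 MPa, n = 3.38
  option V: E = 24.20, α = 15.9, σ_y = 426.0 → σ = 31.9 MPa, n = 13.4
  option G: E = 207.5, α = 11.8, σ_y = 904.0 → σ = 203 MPa, n = 4.45
  option D: E = 106.0, α = 8.99, σ_y = 435.0 → σ = 79.1 MPa, n = 5.50
Option S has the lowest safety factor, n = 2.31.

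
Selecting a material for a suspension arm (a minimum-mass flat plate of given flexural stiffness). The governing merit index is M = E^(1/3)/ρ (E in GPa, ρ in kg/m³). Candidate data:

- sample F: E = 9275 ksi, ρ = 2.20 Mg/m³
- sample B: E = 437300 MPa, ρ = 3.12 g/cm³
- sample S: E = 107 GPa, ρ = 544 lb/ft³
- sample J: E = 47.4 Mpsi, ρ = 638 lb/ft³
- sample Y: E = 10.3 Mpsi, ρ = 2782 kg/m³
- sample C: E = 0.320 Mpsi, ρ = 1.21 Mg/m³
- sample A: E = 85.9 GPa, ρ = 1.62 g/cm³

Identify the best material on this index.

sample A

In SI units:
  sample F: E = 63.95 GPa, ρ = 2200 kg/m³
  sample B: E = 437.3 GPa, ρ = 3120 kg/m³
  sample S: E = 107.0 GPa, ρ = 8714 kg/m³
  sample J: E = 326.8 GPa, ρ = 10220 kg/m³
  sample Y: E = 71.02 GPa, ρ = 2782 kg/m³
  sample C: E = 2.206 GPa, ρ = 1210 kg/m³
  sample A: E = 85.90 GPa, ρ = 1620 kg/m³
  sample A: M = 2.72×10⁻³
  sample B: M = 2.43×10⁻³
  sample F: M = 1.82×10⁻³
  sample Y: M = 1.49×10⁻³
  sample C: M = 1.08×10⁻³
  sample J: M = 0.674×10⁻³
  sample S: M = 0.545×10⁻³
Sample A has the largest M.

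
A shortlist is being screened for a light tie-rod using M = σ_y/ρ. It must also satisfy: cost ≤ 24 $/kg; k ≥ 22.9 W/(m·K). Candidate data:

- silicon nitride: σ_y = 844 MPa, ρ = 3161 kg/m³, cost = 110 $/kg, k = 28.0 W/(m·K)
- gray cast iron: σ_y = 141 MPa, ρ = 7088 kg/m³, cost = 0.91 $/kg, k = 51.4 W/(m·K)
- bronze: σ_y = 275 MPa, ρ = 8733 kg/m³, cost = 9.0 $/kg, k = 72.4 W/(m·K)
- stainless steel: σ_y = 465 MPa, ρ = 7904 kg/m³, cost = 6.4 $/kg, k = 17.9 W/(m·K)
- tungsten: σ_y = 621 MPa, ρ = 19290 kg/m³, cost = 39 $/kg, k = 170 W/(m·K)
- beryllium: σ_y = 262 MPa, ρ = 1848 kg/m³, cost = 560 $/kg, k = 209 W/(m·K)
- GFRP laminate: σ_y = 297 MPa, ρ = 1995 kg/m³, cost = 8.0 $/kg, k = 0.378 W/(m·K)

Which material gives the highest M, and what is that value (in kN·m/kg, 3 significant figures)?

bronze, M = 31.5 kN·m/kg

Screen on constraints: cost ≤ 24 $/kg; k ≥ 22.9 W/(m·K). Survivors: gray cast iron, bronze.
Computing M directly (units already consistent):
  bronze: M = 31.5 kN·m/kg
  gray cast iron: M = 19.9 kN·m/kg
Highest index: bronze.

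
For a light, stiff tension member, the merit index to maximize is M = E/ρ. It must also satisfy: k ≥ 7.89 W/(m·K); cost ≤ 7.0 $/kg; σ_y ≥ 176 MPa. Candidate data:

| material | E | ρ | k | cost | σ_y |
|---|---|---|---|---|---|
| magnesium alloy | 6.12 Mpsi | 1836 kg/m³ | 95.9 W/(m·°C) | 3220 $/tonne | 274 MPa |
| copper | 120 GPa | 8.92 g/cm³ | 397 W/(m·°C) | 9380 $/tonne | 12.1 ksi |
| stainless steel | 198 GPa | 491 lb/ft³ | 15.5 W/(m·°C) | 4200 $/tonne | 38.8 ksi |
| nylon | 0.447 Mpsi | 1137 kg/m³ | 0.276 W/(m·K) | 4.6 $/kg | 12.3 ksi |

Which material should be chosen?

Screen on constraints: k ≥ 7.89 W/(m·K); cost ≤ 7.0 $/kg; σ_y ≥ 176 MPa. Survivors: magnesium alloy, stainless steel.
After converting to SI:
  magnesium alloy: E = 42.20 GPa, ρ = 1836 kg/m³
  stainless steel: E = 198.0 GPa, ρ = 7865 kg/m³
  stainless steel: M = 25.2 MN·m/kg
  magnesium alloy: M = 23.0 MN·m/kg
Stainless steel has the largest M.

stainless steel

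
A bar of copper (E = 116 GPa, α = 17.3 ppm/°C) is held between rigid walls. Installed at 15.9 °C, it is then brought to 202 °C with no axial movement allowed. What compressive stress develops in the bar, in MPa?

ΔT = 186.1 K. Constrained thermal stress σ = E·α·ΔT = 116.0×10³ MPa × 17.3×10⁻⁶ × 186.1 = 373 MPa (compressive).

373 MPa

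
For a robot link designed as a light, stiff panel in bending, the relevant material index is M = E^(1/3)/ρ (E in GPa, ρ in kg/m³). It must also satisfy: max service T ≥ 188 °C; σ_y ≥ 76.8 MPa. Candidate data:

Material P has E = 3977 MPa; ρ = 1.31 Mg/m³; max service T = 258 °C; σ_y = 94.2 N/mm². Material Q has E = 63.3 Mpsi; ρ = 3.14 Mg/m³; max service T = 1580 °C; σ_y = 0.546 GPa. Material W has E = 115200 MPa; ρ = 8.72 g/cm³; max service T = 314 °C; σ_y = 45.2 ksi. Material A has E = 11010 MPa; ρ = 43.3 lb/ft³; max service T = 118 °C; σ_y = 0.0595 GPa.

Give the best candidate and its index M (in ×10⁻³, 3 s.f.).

Screen on constraints: max service T ≥ 188 °C; σ_y ≥ 76.8 MPa. Survivors: material P, material Q, material W.
Putting every candidate on a common basis:
  material P: E = 3.977 GPa, ρ = 1310 kg/m³
  material Q: E = 436.4 GPa, ρ = 3140 kg/m³
  material W: E = 115.2 GPa, ρ = 8720 kg/m³
  material Q: M = 2.42×10⁻³
  material P: M = 1.21×10⁻³
  material W: M = 0.558×10⁻³
Highest index: material Q.

material Q, M = 2.42×10⁻³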